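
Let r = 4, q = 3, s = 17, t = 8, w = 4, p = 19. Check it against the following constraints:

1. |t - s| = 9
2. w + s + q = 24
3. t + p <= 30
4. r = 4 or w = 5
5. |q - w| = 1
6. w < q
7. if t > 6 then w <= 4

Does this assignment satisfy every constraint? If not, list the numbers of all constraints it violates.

1. |8 - 17| = 9  holds
2. w + s + q = 4 + 17 + 3 = 24  holds
3. t + p = 8 + 19 = 27; 27 ≤ 30  holds
4. r = 4 = 4 (first disjunct)  holds
5. |3 - 4| = 1  holds
6. w = 4, q = 3; 4 ≥ 3 (want <)  fails
7. t = 8 > 6, so we need w ≤ 4; w = 4 ≤ 4  holds

No — constraint 6 is not satisfied.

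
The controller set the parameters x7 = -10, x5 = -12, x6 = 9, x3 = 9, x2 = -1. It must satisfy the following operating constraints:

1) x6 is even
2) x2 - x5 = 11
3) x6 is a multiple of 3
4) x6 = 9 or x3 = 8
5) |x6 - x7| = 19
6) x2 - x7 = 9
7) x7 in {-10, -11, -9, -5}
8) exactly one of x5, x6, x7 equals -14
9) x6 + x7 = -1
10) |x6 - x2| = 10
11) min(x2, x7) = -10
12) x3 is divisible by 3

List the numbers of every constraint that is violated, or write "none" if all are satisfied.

Violated: 1 and 8.

1) x6 = 9 is odd  FAIL
2) x2 - x5 = -1 - (-12) = 11  OK
3) 9 / 3 = 3, so 3 divides 9  OK
4) x6 = 9 = 9 (first disjunct)  OK
5) |9 - (-10)| = 19  OK
6) x2 - x7 = -1 - (-10) = 9  OK
7) x7 = -10 is in {-10, -11, -9, -5}  OK
8) x5=-12, x6=9, x7=-10; 0 of them equal -14, not exactly one  FAIL
9) x6 + x7 = 9 + (-10) = -1  OK
10) |9 - (-1)| = 10  OK
11) min(-1, -10) = -10  OK
12) 9 / 3 = 3, so 3 divides 9  OK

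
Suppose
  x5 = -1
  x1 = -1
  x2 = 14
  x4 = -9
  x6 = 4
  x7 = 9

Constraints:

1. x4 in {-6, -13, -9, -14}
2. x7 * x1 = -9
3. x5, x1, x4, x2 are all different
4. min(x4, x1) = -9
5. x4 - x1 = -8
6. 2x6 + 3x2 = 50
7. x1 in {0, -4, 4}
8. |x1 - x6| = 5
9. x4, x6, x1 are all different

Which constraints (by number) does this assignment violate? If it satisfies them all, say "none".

Constraints 3 and 7 are violated.

1. x4 = -9 is in {-6, -13, -9, -14} — holds.
2. x7 * x1 = 9 * (-1) = -9 — holds.
3. x5 = x1 = -1, not all different — fails.
4. min(-9, -1) = -9 — holds.
5. x4 - x1 = -9 - (-1) = -8 — holds.
6. 2x6 + 3x2 = 2(4) + 3(14) = 50 — holds.
7. x1 = -1 is not in {0, -4, 4} — fails.
8. |-1 - 4| = 5 — holds.
9. values -9, 4, -1 are pairwise distinct — holds.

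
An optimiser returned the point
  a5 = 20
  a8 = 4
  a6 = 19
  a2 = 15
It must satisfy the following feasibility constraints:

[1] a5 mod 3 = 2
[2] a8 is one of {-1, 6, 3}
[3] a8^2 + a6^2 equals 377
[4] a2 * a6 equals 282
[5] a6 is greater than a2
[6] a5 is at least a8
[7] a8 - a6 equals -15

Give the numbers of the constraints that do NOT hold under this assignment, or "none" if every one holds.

Constraints 2 and 4 do not hold.

[1] 20 mod 3 = 2  OK
[2] a8 = 4 is not in {-1, 6, 3}  FAIL
[3] a8^2 + a6^2 = 4^2 + 19^2 = 16 + 361 = 377  OK
[4] a2 * a6 = 15 * 19 = 285, not 282  FAIL
[5] a6 = 19, a2 = 15; 19 > 15  OK
[6] a5 = 20, a8 = 4; 20 ≥ 4  OK
[7] a8 - a6 = 4 - 19 = -15  OK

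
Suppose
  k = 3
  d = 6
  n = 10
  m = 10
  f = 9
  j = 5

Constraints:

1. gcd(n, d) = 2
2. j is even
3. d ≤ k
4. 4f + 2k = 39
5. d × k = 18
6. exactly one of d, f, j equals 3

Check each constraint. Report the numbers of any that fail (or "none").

Violated: 2, 3, 4, and 6.

1. gcd(10, 6) = 2 — holds.
2. j = 5 is odd — fails.
3. d = 6, k = 3; 6 > 3 (want ≤) — fails.
4. 4f + 2k = 4(9) + 2(3) = 42, not 39 — fails.
5. d × k = 6 × 3 = 18 — holds.
6. d=6, f=9, j=5; 0 of them equal 3, not exactly one — fails.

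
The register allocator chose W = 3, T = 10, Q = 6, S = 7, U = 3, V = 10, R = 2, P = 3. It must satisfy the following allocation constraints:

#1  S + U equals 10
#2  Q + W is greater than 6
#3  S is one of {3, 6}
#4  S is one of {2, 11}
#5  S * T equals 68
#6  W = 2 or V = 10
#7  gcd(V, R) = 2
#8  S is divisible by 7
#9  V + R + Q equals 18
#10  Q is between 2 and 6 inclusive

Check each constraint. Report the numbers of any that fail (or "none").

The assignment fails constraints 3, 4, and 5.

#1 S + U = 7 + 3 = 10  ✓
#2 Q + W = 6 + 3 = 9; 9 > 6  ✓
#3 S = 7 is not in {3, 6}  ✗
#4 S = 7 is not in {2, 11}  ✗
#5 S * T = 7 * 10 = 70, not 68  ✗
#6 W = 3 ≠ 2, but V = 10 = 10 (second disjunct)  ✓
#7 gcd(10, 2) = 2  ✓
#8 7 / 7 = 1, so 7 divides 7  ✓
#9 V + R + Q = 10 + 2 + 6 = 18  ✓
#10 Q = 6 lies in [2, 6]  ✓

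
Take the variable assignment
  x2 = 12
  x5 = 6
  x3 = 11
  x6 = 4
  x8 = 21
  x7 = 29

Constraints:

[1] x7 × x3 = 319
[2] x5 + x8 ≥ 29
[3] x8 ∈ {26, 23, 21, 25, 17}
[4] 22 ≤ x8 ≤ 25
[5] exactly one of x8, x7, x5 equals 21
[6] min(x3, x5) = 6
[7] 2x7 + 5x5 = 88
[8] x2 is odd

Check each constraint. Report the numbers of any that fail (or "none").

[1] x7 × x3 = 29 × 11 = 319 — satisfied.
[2] x5 + x8 = 6 + 21 = 27; 27 < 29, bound 29 not met — violated.
[3] x8 = 21 is in {26, 23, 21, 25, 17} — satisfied.
[4] x8 = 21 is outside [22, 25] — violated.
[5] x8=21, x7=29, x5=6; 1 of them equals 21 — satisfied.
[6] min(11, 6) = 6 — satisfied.
[7] 2x7 + 5x5 = 2(29) + 5(6) = 88 — satisfied.
[8] x2 = 12 is even — violated.

Violated: 2, 4, and 8.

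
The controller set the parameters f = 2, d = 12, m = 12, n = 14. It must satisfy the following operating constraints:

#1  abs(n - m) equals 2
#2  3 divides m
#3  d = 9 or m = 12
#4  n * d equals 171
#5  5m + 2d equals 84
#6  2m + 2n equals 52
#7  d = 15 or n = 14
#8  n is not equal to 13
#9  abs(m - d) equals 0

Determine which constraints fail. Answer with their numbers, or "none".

The assignment fails constraint 4.

#1 abs(14 - 12) = 2  ✔
#2 12 / 3 = 4, so 3 divides 12  ✔
#3 d = 12 ≠ 9, but m = 12 = 12 (second disjunct)  ✔
#4 n * d = 14 * 12 = 168, not 171  ✘
#5 5m + 2d = 5(12) + 2(12) = 84  ✔
#6 2m + 2n = 2(12) + 2(14) = 52  ✔
#7 d = 12 ≠ 15, but n = 14 = 14 (second disjunct)  ✔
#8 n = 14, and 14 ≠ 13  ✔
#9 abs(12 - 12) = 0  ✔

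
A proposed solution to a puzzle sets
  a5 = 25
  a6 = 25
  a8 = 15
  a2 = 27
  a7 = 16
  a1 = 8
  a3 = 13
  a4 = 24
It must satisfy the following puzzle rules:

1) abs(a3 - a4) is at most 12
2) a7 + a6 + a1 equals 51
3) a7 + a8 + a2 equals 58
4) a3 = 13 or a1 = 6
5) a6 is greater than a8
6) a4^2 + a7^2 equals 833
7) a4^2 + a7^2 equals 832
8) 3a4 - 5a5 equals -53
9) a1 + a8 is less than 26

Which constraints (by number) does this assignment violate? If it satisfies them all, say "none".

No — constraints 2 and 6 are not satisfied.

1) abs(13 - 24) = 11; 11 ≤ 12  ✔
2) a7 + a6 + a1 = 16 + 25 + 8 = 49, not 51  ✘
3) a7 + a8 + a2 = 16 + 15 + 27 = 58  ✔
4) a3 = 13 = 13 (first disjunct)  ✔
5) a6 = 25, a8 = 15; 25 > 15  ✔
6) a4^2 + a7^2 = 24^2 + 16^2 = 576 + 256 = 832, not 833  ✘
7) a4^2 + a7^2 = 24^2 + 16^2 = 576 + 256 = 832  ✔
8) 3a4 - 5a5 = 3(24) - 5(25) = -53  ✔
9) a1 + a8 = 8 + 15 = 23; 23 < 26  ✔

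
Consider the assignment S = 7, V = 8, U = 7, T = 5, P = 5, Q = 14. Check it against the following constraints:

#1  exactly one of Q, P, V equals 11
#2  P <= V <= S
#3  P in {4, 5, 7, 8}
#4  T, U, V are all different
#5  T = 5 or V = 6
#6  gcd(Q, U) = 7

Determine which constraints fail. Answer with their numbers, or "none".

No — constraints 1 and 2 are not satisfied.

#1 Q=14, P=5, V=8; 0 of them equal 11, not exactly one  FAIL
#2 values 5, 8, 7; V = 8 is not <= S = 7  FAIL
#3 P = 5 is in {4, 5, 7, 8}  OK
#4 values 5, 7, 8 are pairwise distinct  OK
#5 T = 5 = 5 (first disjunct)  OK
#6 gcd(14, 7) = 7  OK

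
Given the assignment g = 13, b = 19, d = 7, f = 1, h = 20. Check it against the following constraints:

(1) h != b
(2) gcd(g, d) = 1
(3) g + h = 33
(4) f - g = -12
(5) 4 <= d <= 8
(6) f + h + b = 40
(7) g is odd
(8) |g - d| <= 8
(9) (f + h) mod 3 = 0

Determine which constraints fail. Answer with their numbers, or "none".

All constraints are satisfied.

(1) h = 20, b = 19; distinct  holds
(2) gcd(13, 7) = 1  holds
(3) g + h = 13 + 20 = 33  holds
(4) f - g = 1 - 13 = -12  holds
(5) d = 7 lies in [4, 8]  holds
(6) f + h + b = 1 + 20 + 19 = 40  holds
(7) g = 13 is odd  holds
(8) |13 - 7| = 6; 6 ≤ 8  holds
(9) f + h = 21; 21 mod 3 = 0  holds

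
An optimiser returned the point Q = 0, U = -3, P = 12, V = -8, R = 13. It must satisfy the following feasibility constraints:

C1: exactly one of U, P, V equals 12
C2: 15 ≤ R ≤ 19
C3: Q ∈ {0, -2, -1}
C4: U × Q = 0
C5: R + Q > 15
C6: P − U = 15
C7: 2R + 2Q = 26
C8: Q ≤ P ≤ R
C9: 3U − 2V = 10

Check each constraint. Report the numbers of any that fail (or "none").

No — constraints 2, 5, and 9 are not satisfied.

C1: U=-3, P=12, V=-8; 1 of them equals 12 — satisfied.
C2: R = 13 is outside [15, 19] — violated.
C3: Q = 0 is in {0, -2, -1} — satisfied.
C4: U × Q = -3 × 0 = 0 — satisfied.
C5: R + Q = 13 + 0 = 13; 13 ≤ 15, bound 15 not met — violated.
C6: P − U = 12 − (-3) = 15 — satisfied.
C7: 2R + 2Q = 2(13) + 2(0) = 26 — satisfied.
C8: values 0 ≤ 12 ≤ 13 — satisfied.
C9: 3U − 2V = 3(-3) − 2(-8) = 7, not 10 — violated.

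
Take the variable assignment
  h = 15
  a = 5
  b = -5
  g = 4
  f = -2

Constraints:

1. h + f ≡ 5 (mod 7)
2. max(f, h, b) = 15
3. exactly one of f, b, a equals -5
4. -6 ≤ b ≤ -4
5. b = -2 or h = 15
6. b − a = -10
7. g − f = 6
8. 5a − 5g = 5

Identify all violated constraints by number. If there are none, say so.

The assignment fails constraint 1.

1. h + f = 13; 13 mod 7 = 6, not 5 — violated.
2. max(-2, 15, -5) = 15 — satisfied.
3. f=-2, b=-5, a=5; 1 of them equals -5 — satisfied.
4. b = -5 lies in [-6, -4] — satisfied.
5. b = -5 ≠ -2, but h = 15 = 15 (second disjunct) — satisfied.
6. b − a = -5 − 5 = -10 — satisfied.
7. g − f = 4 − (-2) = 6 — satisfied.
8. 5a − 5g = 5(5) − 5(4) = 5 — satisfied.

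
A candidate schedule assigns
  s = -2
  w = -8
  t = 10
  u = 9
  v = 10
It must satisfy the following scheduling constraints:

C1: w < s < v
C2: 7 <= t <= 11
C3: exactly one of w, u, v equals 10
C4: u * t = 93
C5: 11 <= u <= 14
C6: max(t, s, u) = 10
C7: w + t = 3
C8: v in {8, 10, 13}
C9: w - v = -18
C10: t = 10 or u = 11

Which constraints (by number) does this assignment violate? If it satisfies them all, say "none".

C1: values -8 < -2 < 10 — holds.
C2: t = 10 lies in [7, 11] — holds.
C3: w=-8, u=9, v=10; 1 of them equals 10 — holds.
C4: u * t = 9 * 10 = 90, not 93 — fails.
C5: u = 9 is outside [11, 14] — fails.
C6: max(10, -2, 9) = 10 — holds.
C7: w + t = -8 + 10 = 2, not 3 — fails.
C8: v = 10 is in {8, 10, 13} — holds.
C9: w - v = -8 - 10 = -18 — holds.
C10: t = 10 = 10 (first disjunct) — holds.

Constraints 4, 5, and 7 are violated.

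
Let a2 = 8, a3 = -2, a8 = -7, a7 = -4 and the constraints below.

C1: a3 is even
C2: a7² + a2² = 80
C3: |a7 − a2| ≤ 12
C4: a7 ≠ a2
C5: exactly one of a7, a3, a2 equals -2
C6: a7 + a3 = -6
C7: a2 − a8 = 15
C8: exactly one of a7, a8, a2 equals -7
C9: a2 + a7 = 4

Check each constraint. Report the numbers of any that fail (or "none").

C1: a3 = -2 is even  holds
C2: a7² + a2² = (-4)² + 8² = 16 + 64 = 80  holds
C3: |-4 − 8| = 12; 12 ≤ 12  holds
C4: a7 = -4, a2 = 8; distinct  holds
C5: a7=-4, a3=-2, a2=8; 1 of them equals -2  holds
C6: a7 + a3 = -4 + (-2) = -6  holds
C7: a2 − a8 = 8 − (-7) = 15  holds
C8: a7=-4, a8=-7, a2=8; 1 of them equals -7  holds
C9: a2 + a7 = 8 + (-4) = 4  holds

No violations.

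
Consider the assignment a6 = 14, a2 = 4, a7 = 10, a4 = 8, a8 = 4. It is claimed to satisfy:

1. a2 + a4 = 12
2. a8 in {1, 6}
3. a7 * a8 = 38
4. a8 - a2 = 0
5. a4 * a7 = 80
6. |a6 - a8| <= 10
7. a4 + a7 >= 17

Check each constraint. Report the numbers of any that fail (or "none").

1. a2 + a4 = 4 + 8 = 12  OK
2. a8 = 4 is not in {1, 6}  FAIL
3. a7 * a8 = 10 * 4 = 40, not 38  FAIL
4. a8 - a2 = 4 - 4 = 0  OK
5. a4 * a7 = 8 * 10 = 80  OK
6. |14 - 4| = 10; 10 ≤ 10  OK
7. a4 + a7 = 8 + 10 = 18; 18 ≥ 17  OK

No — constraints 2 and 3 are not satisfied.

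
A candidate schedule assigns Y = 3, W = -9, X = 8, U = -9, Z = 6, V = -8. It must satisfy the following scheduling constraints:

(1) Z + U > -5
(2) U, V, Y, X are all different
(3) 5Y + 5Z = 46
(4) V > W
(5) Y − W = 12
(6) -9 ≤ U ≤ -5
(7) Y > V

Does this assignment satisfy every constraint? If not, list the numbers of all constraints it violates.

(1) Z + U = 6 + (-9) = -3; -3 > -5 — satisfied.
(2) values -9, -8, 3, 8 are pairwise distinct — satisfied.
(3) 5Y + 5Z = 5(3) + 5(6) = 45, not 46 — violated.
(4) V = -8, W = -9; -8 > -9 — satisfied.
(5) Y − W = 3 − (-9) = 12 — satisfied.
(6) U = -9 lies in [-9, -5] — satisfied.
(7) Y = 3, V = -8; 3 > -8 — satisfied.

No — constraint 3 is not satisfied.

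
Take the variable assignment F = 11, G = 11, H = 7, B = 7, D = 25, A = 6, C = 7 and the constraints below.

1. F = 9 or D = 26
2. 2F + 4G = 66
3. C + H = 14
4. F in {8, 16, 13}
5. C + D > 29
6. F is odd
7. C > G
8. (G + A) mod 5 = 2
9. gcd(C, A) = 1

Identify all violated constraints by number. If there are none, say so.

The assignment fails constraints 1, 4, 7.

1. F = 11 ≠ 9 and D = 25 ≠ 26; both disjuncts false  false
2. 2F + 4G = 2(11) + 4(11) = 66  true
3. C + H = 7 + 7 = 14  true
4. F = 11 is not in {8, 16, 13}  false
5. C + D = 7 + 25 = 32; 32 > 29  true
6. F = 11 is odd  true
7. C = 7, G = 11; 7 ≤ 11 (want >)  false
8. G + A = 17; 17 mod 5 = 2  true
9. gcd(7, 6) = 1  true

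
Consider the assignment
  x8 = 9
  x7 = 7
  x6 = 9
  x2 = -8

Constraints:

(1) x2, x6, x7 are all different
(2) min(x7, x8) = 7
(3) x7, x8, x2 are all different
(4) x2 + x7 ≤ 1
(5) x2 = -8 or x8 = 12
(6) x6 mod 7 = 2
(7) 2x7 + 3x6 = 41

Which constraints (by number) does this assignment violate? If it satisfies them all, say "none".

The assignment satisfies every constraint.

(1) values -8, 9, 7 are pairwise distinct — holds.
(2) min(7, 9) = 7 — holds.
(3) values 7, 9, -8 are pairwise distinct — holds.
(4) x2 + x7 = -8 + 7 = -1; -1 ≤ 1 — holds.
(5) x2 = -8 = -8 (first disjunct) — holds.
(6) 9 mod 7 = 2 — holds.
(7) 2x7 + 3x6 = 2(7) + 3(9) = 41 — holds.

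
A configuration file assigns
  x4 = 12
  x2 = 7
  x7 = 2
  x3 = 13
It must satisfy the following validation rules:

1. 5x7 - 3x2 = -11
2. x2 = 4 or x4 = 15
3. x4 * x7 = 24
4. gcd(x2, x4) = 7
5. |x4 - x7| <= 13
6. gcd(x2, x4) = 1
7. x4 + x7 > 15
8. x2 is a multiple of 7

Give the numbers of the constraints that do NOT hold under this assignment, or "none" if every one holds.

Constraints 2, 4, and 7 do not hold.

1. 5x7 - 3x2 = 5(2) - 3(7) = -11  ✔
2. x2 = 7 ≠ 4 and x4 = 12 ≠ 15; both disjuncts false  ✘
3. x4 * x7 = 12 * 2 = 24  ✔
4. gcd(7, 12) = 1, not 7  ✘
5. |12 - 2| = 10; 10 ≤ 13  ✔
6. gcd(7, 12) = 1  ✔
7. x4 + x7 = 12 + 2 = 14; 14 ≤ 15, bound 15 not met  ✘
8. 7 / 7 = 1, so 7 divides 7  ✔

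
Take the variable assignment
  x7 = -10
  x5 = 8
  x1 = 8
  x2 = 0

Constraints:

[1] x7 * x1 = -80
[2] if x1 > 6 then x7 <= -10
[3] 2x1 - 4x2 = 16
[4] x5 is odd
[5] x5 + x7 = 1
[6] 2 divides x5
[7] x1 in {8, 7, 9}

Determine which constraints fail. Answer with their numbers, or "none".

[1] x7 * x1 = -10 * 8 = -80 — satisfied.
[2] x1 = 8 > 6, so we need x7 ≤ -10; x7 = -10 ≤ -10 — satisfied.
[3] 2x1 - 4x2 = 2(8) - 4(0) = 16 — satisfied.
[4] x5 = 8 is even — violated.
[5] x5 + x7 = 8 + (-10) = -2, not 1 — violated.
[6] 8 / 2 = 4, so 2 divides 8 — satisfied.
[7] x1 = 8 is in {8, 7, 9} — satisfied.

No — constraints 4 and 5 are not satisfied.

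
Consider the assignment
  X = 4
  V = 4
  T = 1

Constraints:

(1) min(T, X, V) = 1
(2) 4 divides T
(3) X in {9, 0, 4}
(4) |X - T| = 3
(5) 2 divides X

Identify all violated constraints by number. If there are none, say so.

(1) min(1, 4, 4) = 1  holds
(2) 1 = 4*0 + 1, so 4 does not divide 1  fails
(3) X = 4 is in {9, 0, 4}  holds
(4) |4 - 1| = 3  holds
(5) 4 / 2 = 2, so 2 divides 4  holds

Violated: 2.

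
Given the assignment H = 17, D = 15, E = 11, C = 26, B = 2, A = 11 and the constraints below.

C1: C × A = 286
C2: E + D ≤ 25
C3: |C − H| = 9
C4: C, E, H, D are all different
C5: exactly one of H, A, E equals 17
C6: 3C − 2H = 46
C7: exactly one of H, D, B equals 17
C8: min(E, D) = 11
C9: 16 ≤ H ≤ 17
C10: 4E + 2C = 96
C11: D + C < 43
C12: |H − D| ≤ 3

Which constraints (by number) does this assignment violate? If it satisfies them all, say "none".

The assignment fails constraints 2 and 6.

C1: C × A = 26 × 11 = 286 — holds.
C2: E + D = 11 + 15 = 26; 26 > 25, bound 25 not met — does not hold.
C3: |26 − 17| = 9 — holds.
C4: values 26, 11, 17, 15 are pairwise distinct — holds.
C5: H=17, A=11, E=11; 1 of them equals 17 — holds.
C6: 3C − 2H = 3(26) − 2(17) = 44, not 46 — does not hold.
C7: H=17, D=15, B=2; 1 of them equals 17 — holds.
C8: min(11, 15) = 11 — holds.
C9: H = 17 lies in [16, 17] — holds.
C10: 4E + 2C = 4(11) + 2(26) = 96 — holds.
C11: D + C = 15 + 26 = 41; 41 < 43 — holds.
C12: |17 − 15| = 2; 2 ≤ 3 — holds.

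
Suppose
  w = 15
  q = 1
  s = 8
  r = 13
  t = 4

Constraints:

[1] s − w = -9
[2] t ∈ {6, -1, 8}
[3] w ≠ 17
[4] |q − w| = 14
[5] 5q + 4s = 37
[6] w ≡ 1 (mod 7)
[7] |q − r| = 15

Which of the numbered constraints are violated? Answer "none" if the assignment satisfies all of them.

[1] s − w = 8 − 15 = -7, not -9 — fails.
[2] t = 4 is not in {6, -1, 8} — fails.
[3] w = 15, and 15 ≠ 17 — holds.
[4] |1 − 15| = 14 — holds.
[5] 5q + 4s = 5(1) + 4(8) = 37 — holds.
[6] 15 mod 7 = 1 — holds.
[7] |1 − 13| = 12, not 15 — fails.

Violated: 1, 2, and 7.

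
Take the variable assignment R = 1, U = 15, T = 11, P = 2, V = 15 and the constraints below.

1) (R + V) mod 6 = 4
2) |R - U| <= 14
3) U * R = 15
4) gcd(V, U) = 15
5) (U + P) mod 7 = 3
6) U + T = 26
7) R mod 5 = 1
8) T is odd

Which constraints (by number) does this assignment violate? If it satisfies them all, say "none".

All constraints are satisfied.

1) R + V = 16; 16 mod 6 = 4  ✔
2) |1 - 15| = 14; 14 ≤ 14  ✔
3) U * R = 15 * 1 = 15  ✔
4) gcd(15, 15) = 15  ✔
5) U + P = 17; 17 mod 7 = 3  ✔
6) U + T = 15 + 11 = 26  ✔
7) 1 mod 5 = 1  ✔
8) T = 11 is odd  ✔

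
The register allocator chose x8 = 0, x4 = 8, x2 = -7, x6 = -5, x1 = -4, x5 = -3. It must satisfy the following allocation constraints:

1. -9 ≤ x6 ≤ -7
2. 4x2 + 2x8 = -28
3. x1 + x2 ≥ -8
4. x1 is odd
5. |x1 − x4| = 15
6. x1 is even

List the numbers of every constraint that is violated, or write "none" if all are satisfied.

1. x6 = -5 is outside [-9, -7]  false
2. 4x2 + 2x8 = 4(-7) + 2(0) = -28  true
3. x1 + x2 = -4 + (-7) = -11; -11 < -8, bound -8 not met  false
4. x1 = -4 is even  false
5. |-4 − 8| = 12, not 15  false
6. x1 = -4 is even  true

The assignment fails constraints 1, 3, 4, 5.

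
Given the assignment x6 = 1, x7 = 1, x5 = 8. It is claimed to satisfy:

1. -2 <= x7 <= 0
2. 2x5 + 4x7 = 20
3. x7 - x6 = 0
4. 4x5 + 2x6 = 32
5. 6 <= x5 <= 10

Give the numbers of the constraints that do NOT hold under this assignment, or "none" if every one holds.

Constraints 1, 4 are violated.

1. x7 = 1 is outside [-2, 0]  ✗
2. 2x5 + 4x7 = 2(8) + 4(1) = 20  ✓
3. x7 - x6 = 1 - 1 = 0  ✓
4. 4x5 + 2x6 = 4(8) + 2(1) = 34, not 32  ✗
5. x5 = 8 lies in [6, 10]  ✓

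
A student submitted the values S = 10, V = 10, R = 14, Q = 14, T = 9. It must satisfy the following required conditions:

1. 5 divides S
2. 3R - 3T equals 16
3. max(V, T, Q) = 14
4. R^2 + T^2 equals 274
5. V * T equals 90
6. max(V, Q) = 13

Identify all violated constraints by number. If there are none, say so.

Constraints 2, 4, 6 do not hold.

1. 10 / 5 = 2, so 5 divides 10 — holds.
2. 3R - 3T = 3(14) - 3(9) = 15, not 16 — does not hold.
3. max(10, 9, 14) = 14 — holds.
4. R^2 + T^2 = 14^2 + 9^2 = 196 + 81 = 277, not 274 — does not hold.
5. V * T = 10 * 9 = 90 — holds.
6. max(10, 14) = 14, not 13 — does not hold.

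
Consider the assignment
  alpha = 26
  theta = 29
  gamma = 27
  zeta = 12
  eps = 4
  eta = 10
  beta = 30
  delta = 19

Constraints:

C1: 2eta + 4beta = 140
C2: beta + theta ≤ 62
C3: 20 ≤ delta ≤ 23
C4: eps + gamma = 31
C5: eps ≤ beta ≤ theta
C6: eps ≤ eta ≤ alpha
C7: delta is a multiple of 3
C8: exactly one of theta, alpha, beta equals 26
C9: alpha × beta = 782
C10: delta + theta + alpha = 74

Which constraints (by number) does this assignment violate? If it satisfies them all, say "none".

C1: 2eta + 4beta = 2(10) + 4(30) = 140  ✓
C2: beta + theta = 30 + 29 = 59; 59 ≤ 62  ✓
C3: delta = 19 is outside [20, 23]  ✗
C4: eps + gamma = 4 + 27 = 31  ✓
C5: values 4, 30, 29; beta = 30 is not ≤ theta = 29  ✗
C6: values 4 ≤ 10 ≤ 26  ✓
C7: 19 = 3×6 + 1, so 3 does not divide 19  ✗
C8: theta=29, alpha=26, beta=30; 1 of them equals 26  ✓
C9: alpha × beta = 26 × 30 = 780, not 782  ✗
C10: delta + theta + alpha = 19 + 29 + 26 = 74  ✓

No — constraints 3, 5, 7, and 9 are not satisfied.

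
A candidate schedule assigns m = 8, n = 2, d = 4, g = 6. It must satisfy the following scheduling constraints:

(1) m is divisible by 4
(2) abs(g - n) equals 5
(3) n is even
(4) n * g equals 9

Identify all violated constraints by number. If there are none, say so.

No — constraints 2 and 4 are not satisfied.

(1) 8 / 4 = 2, so 4 divides 8  ✓
(2) abs(6 - 2) = 4, not 5  ✗
(3) n = 2 is even  ✓
(4) n * g = 2 * 6 = 12, not 9  ✗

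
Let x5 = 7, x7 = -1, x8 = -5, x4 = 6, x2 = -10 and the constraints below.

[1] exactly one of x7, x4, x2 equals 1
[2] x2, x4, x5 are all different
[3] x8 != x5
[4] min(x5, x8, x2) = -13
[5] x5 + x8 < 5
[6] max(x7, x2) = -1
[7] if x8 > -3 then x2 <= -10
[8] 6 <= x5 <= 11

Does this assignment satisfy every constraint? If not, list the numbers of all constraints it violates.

Constraints 1, 4 are violated.

[1] x7=-1, x4=6, x2=-10; 0 of them equal 1, not exactly one — violated.
[2] values -10, 6, 7 are pairwise distinct — satisfied.
[3] x8 = -5, x5 = 7; distinct — satisfied.
[4] min(7, -5, -10) = -10, not -13 — violated.
[5] x5 + x8 = 7 + (-5) = 2; 2 < 5 — satisfied.
[6] max(-1, -10) = -1 — satisfied.
[7] x8 = -5, not > -3; antecedent false, conditional vacuously true — satisfied.
[8] x5 = 7 lies in [6, 11] — satisfied.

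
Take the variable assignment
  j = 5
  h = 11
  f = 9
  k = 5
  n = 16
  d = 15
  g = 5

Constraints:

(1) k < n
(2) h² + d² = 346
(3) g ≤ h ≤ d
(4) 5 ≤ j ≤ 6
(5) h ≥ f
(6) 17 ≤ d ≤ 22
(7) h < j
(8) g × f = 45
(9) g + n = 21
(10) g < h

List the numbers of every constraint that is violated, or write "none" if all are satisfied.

Constraints 6, 7 are violated.

(1) k = 5, n = 16; 5 < 16  holds
(2) h² + d² = 11² + 15² = 121 + 225 = 346  holds
(3) values 5 ≤ 11 ≤ 15  holds
(4) j = 5 lies in [5, 6]  holds
(5) h = 11, f = 9; 11 ≥ 9  holds
(6) d = 15 is outside [17, 22]  fails
(7) h = 11, j = 5; 11 ≥ 5 (want <)  fails
(8) g × f = 5 × 9 = 45  holds
(9) g + n = 5 + 16 = 21  holds
(10) g = 5, h = 11; 5 < 11  holds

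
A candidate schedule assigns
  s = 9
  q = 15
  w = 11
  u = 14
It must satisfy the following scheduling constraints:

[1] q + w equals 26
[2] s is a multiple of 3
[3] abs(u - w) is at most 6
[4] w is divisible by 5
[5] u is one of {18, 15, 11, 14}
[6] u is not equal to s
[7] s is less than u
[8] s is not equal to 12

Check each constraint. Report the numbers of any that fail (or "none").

Constraint 4 is violated.

[1] q + w = 15 + 11 = 26 — OK.
[2] 9 / 3 = 3, so 3 divides 9 — OK.
[3] abs(14 - 11) = 3; 3 ≤ 6 — OK.
[4] 11 = 5*2 + 1, so 5 does not divide 11 — violated.
[5] u = 14 is in {18, 15, 11, 14} — OK.
[6] u = 14, s = 9; distinct — OK.
[7] s = 9, u = 14; 9 < 14 — OK.
[8] s = 9, and 9 ≠ 12 — OK.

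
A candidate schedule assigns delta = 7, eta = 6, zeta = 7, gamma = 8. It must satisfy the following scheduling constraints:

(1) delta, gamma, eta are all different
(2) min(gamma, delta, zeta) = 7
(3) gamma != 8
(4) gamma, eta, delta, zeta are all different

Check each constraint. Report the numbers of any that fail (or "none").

(1) values 7, 8, 6 are pairwise distinct — satisfied.
(2) min(8, 7, 7) = 7 — satisfied.
(3) gamma = 8, but 8 is required to differ — violated.
(4) delta = zeta = 7, not all different — violated.

Violated: 3 and 4.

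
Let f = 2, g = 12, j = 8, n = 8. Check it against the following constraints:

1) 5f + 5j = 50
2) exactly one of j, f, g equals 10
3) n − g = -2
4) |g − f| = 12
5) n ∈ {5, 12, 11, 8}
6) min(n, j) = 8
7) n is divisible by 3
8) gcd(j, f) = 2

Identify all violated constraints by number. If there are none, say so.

1) 5f + 5j = 5(2) + 5(8) = 50  true
2) j=8, f=2, g=12; 0 of them equal 10, not exactly one  false
3) n − g = 8 − 12 = -4, not -2  false
4) |12 − 2| = 10, not 12  false
5) n = 8 is in {5, 12, 11, 8}  true
6) min(8, 8) = 8  true
7) 8 = 3×2 + 2, so 3 does not divide 8  false
8) gcd(8, 2) = 2  true

Violated: 2, 3, 4, and 7.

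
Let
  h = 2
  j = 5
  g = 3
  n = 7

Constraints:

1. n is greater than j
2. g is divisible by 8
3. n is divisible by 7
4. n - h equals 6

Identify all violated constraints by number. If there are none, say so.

The assignment fails constraints 2, 4.

1. n = 7, j = 5; 7 > 5 — satisfied.
2. 3 = 8*0 + 3, so 8 does not divide 3 — violated.
3. 7 / 7 = 1, so 7 divides 7 — satisfied.
4. n - h = 7 - 2 = 5, not 6 — violated.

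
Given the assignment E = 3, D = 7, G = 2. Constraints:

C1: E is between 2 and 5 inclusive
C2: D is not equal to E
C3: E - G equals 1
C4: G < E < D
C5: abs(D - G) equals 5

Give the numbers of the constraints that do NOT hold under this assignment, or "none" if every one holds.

No violations.

C1: E = 3 lies in [2, 5] — holds.
C2: D = 7, E = 3; distinct — holds.
C3: E - G = 3 - 2 = 1 — holds.
C4: values 2 < 3 < 7 — holds.
C5: abs(7 - 2) = 5 — holds.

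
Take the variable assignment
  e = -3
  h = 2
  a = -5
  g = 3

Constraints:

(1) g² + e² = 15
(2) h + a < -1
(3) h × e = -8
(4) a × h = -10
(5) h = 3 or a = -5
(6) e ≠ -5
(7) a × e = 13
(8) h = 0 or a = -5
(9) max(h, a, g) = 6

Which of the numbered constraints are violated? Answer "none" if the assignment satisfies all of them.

Constraints 1, 3, 7, and 9 do not hold.

(1) g² + e² = 3² + (-3)² = 9 + 9 = 18, not 15 — does not hold.
(2) h + a = 2 + (-5) = -3; -3 < -1 — holds.
(3) h × e = 2 × (-3) = -6, not -8 — does not hold.
(4) a × h = -5 × 2 = -10 — holds.
(5) h = 2 ≠ 3, but a = -5 = -5 (second disjunct) — holds.
(6) e = -3, and -3 ≠ -5 — holds.
(7) a × e = -5 × (-3) = 15, not 13 — does not hold.
(8) h = 2 ≠ 0, but a = -5 = -5 (second disjunct) — holds.
(9) max(2, -5, 3) = 3, not 6 — does not hold.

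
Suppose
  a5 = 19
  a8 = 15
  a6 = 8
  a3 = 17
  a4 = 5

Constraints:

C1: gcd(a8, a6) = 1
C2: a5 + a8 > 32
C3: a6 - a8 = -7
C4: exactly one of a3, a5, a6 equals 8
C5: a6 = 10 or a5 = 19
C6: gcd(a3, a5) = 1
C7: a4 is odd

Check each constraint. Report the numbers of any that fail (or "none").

C1: gcd(15, 8) = 1 — holds.
C2: a5 + a8 = 19 + 15 = 34; 34 > 32 — holds.
C3: a6 - a8 = 8 - 15 = -7 — holds.
C4: a3=17, a5=19, a6=8; 1 of them equals 8 — holds.
C5: a6 = 8 ≠ 10, but a5 = 19 = 19 (second disjunct) — holds.
C6: gcd(17, 19) = 1 — holds.
C7: a4 = 5 is odd — holds.

All constraints are satisfied.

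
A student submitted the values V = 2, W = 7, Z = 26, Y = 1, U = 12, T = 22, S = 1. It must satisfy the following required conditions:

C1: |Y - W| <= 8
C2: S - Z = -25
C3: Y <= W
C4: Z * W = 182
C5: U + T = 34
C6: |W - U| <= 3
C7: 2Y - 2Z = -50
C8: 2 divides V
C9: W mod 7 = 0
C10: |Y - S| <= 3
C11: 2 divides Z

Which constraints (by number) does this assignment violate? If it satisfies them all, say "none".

C1: |1 - 7| = 6; 6 ≤ 8  ✔
C2: S - Z = 1 - 26 = -25  ✔
C3: Y = 1, W = 7; 1 ≤ 7  ✔
C4: Z * W = 26 * 7 = 182  ✔
C5: U + T = 12 + 22 = 34  ✔
C6: |7 - 12| = 5; 5 > 3, exceeds bound 3  ✘
C7: 2Y - 2Z = 2(1) - 2(26) = -50  ✔
C8: 2 / 2 = 1, so 2 divides 2  ✔
C9: 7 mod 7 = 0  ✔
C10: |1 - 1| = 0; 0 ≤ 3  ✔
C11: 26 / 2 = 13, so 2 divides 26  ✔

Constraint 6 does not hold.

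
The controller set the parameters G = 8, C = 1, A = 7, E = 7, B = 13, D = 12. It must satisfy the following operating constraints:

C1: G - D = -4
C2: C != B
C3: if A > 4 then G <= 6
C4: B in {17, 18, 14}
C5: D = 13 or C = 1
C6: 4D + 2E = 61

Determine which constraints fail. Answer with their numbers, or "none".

C1: G - D = 8 - 12 = -4  true
C2: C = 1, B = 13; distinct  true
C3: A = 7 > 4, so we need G ≤ 6; but G = 8 > 6  false
C4: B = 13 is not in {17, 18, 14}  false
C5: D = 12 ≠ 13, but C = 1 = 1 (second disjunct)  true
C6: 4D + 2E = 4(12) + 2(7) = 62, not 61  false

Violated: 3, 4, and 6.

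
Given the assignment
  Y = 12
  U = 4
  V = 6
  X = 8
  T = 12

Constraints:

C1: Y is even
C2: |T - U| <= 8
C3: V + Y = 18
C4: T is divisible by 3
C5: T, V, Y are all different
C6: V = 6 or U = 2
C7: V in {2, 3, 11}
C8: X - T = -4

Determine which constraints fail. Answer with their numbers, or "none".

C1: Y = 12 is even — holds.
C2: |12 - 4| = 8; 8 ≤ 8 — holds.
C3: V + Y = 6 + 12 = 18 — holds.
C4: 12 / 3 = 4, so 3 divides 12 — holds.
C5: T = Y = 12, not all different — does not hold.
C6: V = 6 = 6 (first disjunct) — holds.
C7: V = 6 is not in {2, 3, 11} — does not hold.
C8: X - T = 8 - 12 = -4 — holds.

Constraints 5 and 7 do not hold.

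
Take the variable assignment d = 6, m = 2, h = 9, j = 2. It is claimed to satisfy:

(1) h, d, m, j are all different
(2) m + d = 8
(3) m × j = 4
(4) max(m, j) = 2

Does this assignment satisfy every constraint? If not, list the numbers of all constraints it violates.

(1) m = j = 2, not all different — does not hold.
(2) m + d = 2 + 6 = 8 — holds.
(3) m × j = 2 × 2 = 4 — holds.
(4) max(2, 2) = 2 — holds.

The assignment fails constraint 1.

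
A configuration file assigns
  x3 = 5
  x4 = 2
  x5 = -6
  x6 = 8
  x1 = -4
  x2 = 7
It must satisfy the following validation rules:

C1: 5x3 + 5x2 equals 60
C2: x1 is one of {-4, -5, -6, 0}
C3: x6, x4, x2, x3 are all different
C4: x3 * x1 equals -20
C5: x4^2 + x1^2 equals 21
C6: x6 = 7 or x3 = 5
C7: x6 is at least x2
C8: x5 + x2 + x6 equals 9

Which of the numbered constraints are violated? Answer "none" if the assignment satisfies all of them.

C1: 5x3 + 5x2 = 5(5) + 5(7) = 60  true
C2: x1 = -4 is in {-4, -5, -6, 0}  true
C3: values 8, 2, 7, 5 are pairwise distinct  true
C4: x3 * x1 = 5 * (-4) = -20  true
C5: x4^2 + x1^2 = 2^2 + (-4)^2 = 4 + 16 = 20, not 21  false
C6: x6 = 8 ≠ 7, but x3 = 5 = 5 (second disjunct)  true
C7: x6 = 8, x2 = 7; 8 ≥ 7  true
C8: x5 + x2 + x6 = -6 + 7 + 8 = 9  true

No — constraint 5 is not satisfied.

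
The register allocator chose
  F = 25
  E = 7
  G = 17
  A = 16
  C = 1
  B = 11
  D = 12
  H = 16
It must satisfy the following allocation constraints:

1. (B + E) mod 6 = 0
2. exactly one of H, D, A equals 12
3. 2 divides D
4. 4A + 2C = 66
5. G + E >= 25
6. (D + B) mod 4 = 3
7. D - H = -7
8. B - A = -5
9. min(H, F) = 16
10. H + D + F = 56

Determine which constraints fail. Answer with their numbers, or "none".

1. B + E = 18; 18 mod 6 = 0 — OK.
2. H=16, D=12, A=16; 1 of them equals 12 — OK.
3. 12 / 2 = 6, so 2 divides 12 — OK.
4. 4A + 2C = 4(16) + 2(1) = 66 — OK.
5. G + E = 17 + 7 = 24; 24 < 25, bound 25 not met — violated.
6. D + B = 23; 23 mod 4 = 3 — OK.
7. D - H = 12 - 16 = -4, not -7 — violated.
8. B - A = 11 - 16 = -5 — OK.
9. min(16, 25) = 16 — OK.
10. H + D + F = 16 + 12 + 25 = 53, not 56 — violated.

The assignment fails constraints 5, 7, and 10.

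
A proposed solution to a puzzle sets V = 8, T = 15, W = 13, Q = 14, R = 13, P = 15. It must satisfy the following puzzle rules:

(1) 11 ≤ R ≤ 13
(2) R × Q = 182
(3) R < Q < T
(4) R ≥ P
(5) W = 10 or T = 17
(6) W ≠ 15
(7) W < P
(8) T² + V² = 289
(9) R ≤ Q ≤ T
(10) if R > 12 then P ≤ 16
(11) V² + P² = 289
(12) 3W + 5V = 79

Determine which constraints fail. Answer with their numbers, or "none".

(1) R = 13 lies in [11, 13] — holds.
(2) R × Q = 13 × 14 = 182 — holds.
(3) values 13 < 14 < 15 — holds.
(4) R = 13, P = 15; 13 < 15 (want ≥) — does not hold.
(5) W = 13 ≠ 10 and T = 15 ≠ 17; both disjuncts false — does not hold.
(6) W = 13, and 13 ≠ 15 — holds.
(7) W = 13, P = 15; 13 < 15 — holds.
(8) T² + V² = 15² + 8² = 225 + 64 = 289 — holds.
(9) values 13 ≤ 14 ≤ 15 — holds.
(10) R = 13 > 12, so we need P ≤ 16; P = 15 ≤ 16 — holds.
(11) V² + P² = 8² + 15² = 64 + 225 = 289 — holds.
(12) 3W + 5V = 3(13) + 5(8) = 79 — holds.

No — constraints 4, 5 are not satisfied.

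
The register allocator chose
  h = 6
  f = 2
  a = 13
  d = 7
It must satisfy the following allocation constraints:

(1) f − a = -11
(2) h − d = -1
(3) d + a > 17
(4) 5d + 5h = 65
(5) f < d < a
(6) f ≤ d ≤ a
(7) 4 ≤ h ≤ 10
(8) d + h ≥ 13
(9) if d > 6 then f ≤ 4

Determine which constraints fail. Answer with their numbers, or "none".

Yes — all constraints hold.

(1) f − a = 2 − 13 = -11 — holds.
(2) h − d = 6 − 7 = -1 — holds.
(3) d + a = 7 + 13 = 20; 20 > 17 — holds.
(4) 5d + 5h = 5(7) + 5(6) = 65 — holds.
(5) values 2 < 7 < 13 — holds.
(6) values 2 ≤ 7 ≤ 13 — holds.
(7) h = 6 lies in [4, 10] — holds.
(8) d + h = 7 + 6 = 13; 13 ≥ 13 — holds.
(9) d = 7 > 6, so we need f ≤ 4; f = 2 ≤ 4 — holds.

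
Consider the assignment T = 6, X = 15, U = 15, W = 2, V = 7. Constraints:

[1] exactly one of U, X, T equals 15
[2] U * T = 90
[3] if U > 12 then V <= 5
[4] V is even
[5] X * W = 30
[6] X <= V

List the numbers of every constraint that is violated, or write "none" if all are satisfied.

[1] U=15, X=15, T=6; 2 of them equal 15, not exactly one — does not hold.
[2] U * T = 15 * 6 = 90 — holds.
[3] U = 15 > 12, so we need V ≤ 5; but V = 7 > 5 — does not hold.
[4] V = 7 is odd — does not hold.
[5] X * W = 15 * 2 = 30 — holds.
[6] X = 15, V = 7; 15 > 7 (want ≤) — does not hold.

The assignment fails constraints 1, 3, 4, and 6.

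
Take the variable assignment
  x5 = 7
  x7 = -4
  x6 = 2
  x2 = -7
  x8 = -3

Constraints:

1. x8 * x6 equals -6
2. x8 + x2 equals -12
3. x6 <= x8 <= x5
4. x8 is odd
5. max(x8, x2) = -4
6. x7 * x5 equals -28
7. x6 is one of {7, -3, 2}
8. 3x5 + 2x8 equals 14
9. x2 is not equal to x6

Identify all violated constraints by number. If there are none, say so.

1. x8 * x6 = -3 * 2 = -6  OK
2. x8 + x2 = -3 + (-7) = -10, not -12  FAIL
3. values 2, -3, 7; x6 = 2 is not <= x8 = -3  FAIL
4. x8 = -3 is odd  OK
5. max(-3, -7) = -3, not -4  FAIL
6. x7 * x5 = -4 * 7 = -28  OK
7. x6 = 2 is in {7, -3, 2}  OK
8. 3x5 + 2x8 = 3(7) + 2(-3) = 15, not 14  FAIL
9. x2 = -7, x6 = 2; distinct  OK

Constraints 2, 3, 5, and 8 are violated.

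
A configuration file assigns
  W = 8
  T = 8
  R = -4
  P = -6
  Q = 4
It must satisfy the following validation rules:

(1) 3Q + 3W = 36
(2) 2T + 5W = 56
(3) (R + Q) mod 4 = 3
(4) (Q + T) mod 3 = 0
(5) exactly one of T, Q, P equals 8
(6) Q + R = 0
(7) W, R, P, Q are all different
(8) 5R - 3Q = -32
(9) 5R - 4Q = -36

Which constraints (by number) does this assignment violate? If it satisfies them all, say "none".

Constraint 3 is violated.

(1) 3Q + 3W = 3(4) + 3(8) = 36  ✔
(2) 2T + 5W = 2(8) + 5(8) = 56  ✔
(3) R + Q = 0; 0 mod 4 = 0, not 3  ✘
(4) Q + T = 12; 12 mod 3 = 0  ✔
(5) T=8, Q=4, P=-6; 1 of them equals 8  ✔
(6) Q + R = 4 + (-4) = 0  ✔
(7) values 8, -4, -6, 4 are pairwise distinct  ✔
(8) 5R - 3Q = 5(-4) - 3(4) = -32  ✔
(9) 5R - 4Q = 5(-4) - 4(4) = -36  ✔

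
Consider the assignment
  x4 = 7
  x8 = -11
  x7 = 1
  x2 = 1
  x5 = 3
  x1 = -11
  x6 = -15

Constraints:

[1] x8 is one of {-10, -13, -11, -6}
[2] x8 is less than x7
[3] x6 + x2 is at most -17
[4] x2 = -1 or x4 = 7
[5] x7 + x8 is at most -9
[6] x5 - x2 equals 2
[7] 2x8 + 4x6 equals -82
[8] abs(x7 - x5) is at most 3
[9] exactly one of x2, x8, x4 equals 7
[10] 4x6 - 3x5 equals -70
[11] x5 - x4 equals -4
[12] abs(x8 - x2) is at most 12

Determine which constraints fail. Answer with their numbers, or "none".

The assignment fails constraints 3 and 10.

[1] x8 = -11 is in {-10, -13, -11, -6} — holds.
[2] x8 = -11, x7 = 1; -11 < 1 — holds.
[3] x6 + x2 = -15 + 1 = -14; -14 > -17, bound -17 not met — does not hold.
[4] x2 = 1 ≠ -1, but x4 = 7 = 7 (second disjunct) — holds.
[5] x7 + x8 = 1 + (-11) = -10; -10 ≤ -9 — holds.
[6] x5 - x2 = 3 - 1 = 2 — holds.
[7] 2x8 + 4x6 = 2(-11) + 4(-15) = -82 — holds.
[8] abs(1 - 3) = 2; 2 ≤ 3 — holds.
[9] x2=1, x8=-11, x4=7; 1 of them equals 7 — holds.
[10] 4x6 - 3x5 = 4(-15) - 3(3) = -69, not -70 — does not hold.
[11] x5 - x4 = 3 - 7 = -4 — holds.
[12] abs(-11 - 1) = 12; 12 ≤ 12 — holds.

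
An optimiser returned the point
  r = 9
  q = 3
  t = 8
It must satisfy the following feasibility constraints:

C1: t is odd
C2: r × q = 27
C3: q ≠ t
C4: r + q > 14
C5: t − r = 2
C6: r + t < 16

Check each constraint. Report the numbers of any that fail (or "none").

C1: t = 8 is even — violated.
C2: r × q = 9 × 3 = 27 — OK.
C3: q = 3, t = 8; distinct — OK.
C4: r + q = 9 + 3 = 12; 12 ≤ 14, bound 14 not met — violated.
C5: t − r = 8 − 9 = -1, not 2 — violated.
C6: r + t = 9 + 8 = 17; 17 ≥ 16, bound 16 not met — violated.

Constraints 1, 4, 5, 6 are violated.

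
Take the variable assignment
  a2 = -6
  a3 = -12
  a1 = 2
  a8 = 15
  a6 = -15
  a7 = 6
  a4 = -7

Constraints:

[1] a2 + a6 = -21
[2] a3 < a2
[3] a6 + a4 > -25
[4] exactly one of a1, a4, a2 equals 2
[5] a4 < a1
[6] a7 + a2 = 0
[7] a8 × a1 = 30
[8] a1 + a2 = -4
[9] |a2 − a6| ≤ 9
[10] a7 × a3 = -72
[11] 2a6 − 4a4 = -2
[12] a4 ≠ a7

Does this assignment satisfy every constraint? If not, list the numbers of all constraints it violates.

[1] a2 + a6 = -6 + (-15) = -21 — satisfied.
[2] a3 = -12, a2 = -6; -12 < -6 — satisfied.
[3] a6 + a4 = -15 + (-7) = -22; -22 > -25 — satisfied.
[4] a1=2, a4=-7, a2=-6; 1 of them equals 2 — satisfied.
[5] a4 = -7, a1 = 2; -7 < 2 — satisfied.
[6] a7 + a2 = 6 + (-6) = 0 — satisfied.
[7] a8 × a1 = 15 × 2 = 30 — satisfied.
[8] a1 + a2 = 2 + (-6) = -4 — satisfied.
[9] |-6 − (-15)| = 9; 9 ≤ 9 — satisfied.
[10] a7 × a3 = 6 × (-12) = -72 — satisfied.
[11] 2a6 − 4a4 = 2(-15) − 4(-7) = -2 — satisfied.
[12] a4 = -7, a7 = 6; distinct — satisfied.

All constraints are satisfied.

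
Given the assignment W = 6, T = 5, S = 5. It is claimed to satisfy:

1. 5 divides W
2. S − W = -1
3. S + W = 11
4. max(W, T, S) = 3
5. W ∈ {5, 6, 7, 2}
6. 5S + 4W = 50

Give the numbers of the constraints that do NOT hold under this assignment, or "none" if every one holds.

Constraints 1, 4, and 6 do not hold.

1. 6 = 5×1 + 1, so 5 does not divide 6 — fails.
2. S − W = 5 − 6 = -1 — holds.
3. S + W = 5 + 6 = 11 — holds.
4. max(6, 5, 5) = 6, not 3 — fails.
5. W = 6 is in {5, 6, 7, 2} — holds.
6. 5S + 4W = 5(5) + 4(6) = 49, not 50 — fails.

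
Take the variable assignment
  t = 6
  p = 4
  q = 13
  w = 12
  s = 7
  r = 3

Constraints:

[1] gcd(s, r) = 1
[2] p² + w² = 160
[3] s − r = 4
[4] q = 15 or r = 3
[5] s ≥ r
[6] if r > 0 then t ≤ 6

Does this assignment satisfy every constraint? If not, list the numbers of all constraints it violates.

The assignment satisfies every constraint.

[1] gcd(7, 3) = 1  holds
[2] p² + w² = 4² + 12² = 16 + 144 = 160  holds
[3] s − r = 7 − 3 = 4  holds
[4] q = 13 ≠ 15, but r = 3 = 3 (second disjunct)  holds
[5] s = 7, r = 3; 7 ≥ 3  holds
[6] r = 3 > 0, so we need t ≤ 6; t = 6 ≤ 6  holds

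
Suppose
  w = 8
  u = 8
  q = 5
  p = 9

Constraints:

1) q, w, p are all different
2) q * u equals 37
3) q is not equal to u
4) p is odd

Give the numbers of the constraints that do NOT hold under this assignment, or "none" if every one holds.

1) values 5, 8, 9 are pairwise distinct — holds.
2) q * u = 5 * 8 = 40, not 37 — fails.
3) q = 5, u = 8; distinct — holds.
4) p = 9 is odd — holds.

Constraint 2 is violated.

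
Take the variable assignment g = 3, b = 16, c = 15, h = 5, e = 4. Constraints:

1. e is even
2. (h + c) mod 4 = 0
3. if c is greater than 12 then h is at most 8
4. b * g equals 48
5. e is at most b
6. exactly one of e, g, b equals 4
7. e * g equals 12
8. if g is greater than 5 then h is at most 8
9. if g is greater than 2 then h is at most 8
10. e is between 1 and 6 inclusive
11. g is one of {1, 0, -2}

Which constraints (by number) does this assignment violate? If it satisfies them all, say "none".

Violated: 11.

1. e = 4 is even  OK
2. h + c = 20; 20 mod 4 = 0  OK
3. c = 15 > 12, so we need h ≤ 8; h = 5 ≤ 8  OK
4. b * g = 16 * 3 = 48  OK
5. e = 4, b = 16; 4 ≤ 16  OK
6. e=4, g=3, b=16; 1 of them equals 4  OK
7. e * g = 4 * 3 = 12  OK
8. g = 3, not > 5; antecedent false, conditional vacuously true  OK
9. g = 3 > 2, so we need h ≤ 8; h = 5 ≤ 8  OK
10. e = 4 lies in [1, 6]  OK
11. g = 3 is not in {1, 0, -2}  FAIL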